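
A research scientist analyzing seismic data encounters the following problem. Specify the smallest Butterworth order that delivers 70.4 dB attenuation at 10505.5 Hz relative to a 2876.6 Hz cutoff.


Butterworth filter order formula:
n = log10(10^(A/10) - 1) / (2 * log10(f_stop/f_pass))
10^(70.4/10) - 1 = 10964780.9614
f_stop/f_pass = 10505.5 / 2876.6 = 3.6521
n = 6.2574 -> ceil = 7

7


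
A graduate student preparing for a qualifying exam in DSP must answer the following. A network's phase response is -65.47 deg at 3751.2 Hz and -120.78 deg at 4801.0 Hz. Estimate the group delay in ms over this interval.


Group delay from phase difference:
tau = -d(phi)/d(omega)
d(phi) = -55.31 deg = -0.965342 rad
d(omega) = 2*pi*(4801.0 - 3751.2) = 6596.0879 rad/s
tau = -(-0.965342) / 6596.0879
    = 0.1464 ms

0.1464 ms


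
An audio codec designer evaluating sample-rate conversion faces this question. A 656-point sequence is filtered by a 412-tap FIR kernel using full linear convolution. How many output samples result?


Linear convolution output length:
L = N + M - 1
  = 656 + 412 - 1
  = 1067 samples

1067


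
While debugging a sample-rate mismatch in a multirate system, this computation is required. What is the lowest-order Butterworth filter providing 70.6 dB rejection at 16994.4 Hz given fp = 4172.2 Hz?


Butterworth filter order formula:
n = log10(10^(A/10) - 1) / (2 * log10(f_stop/f_pass))
10^(70.6/10) - 1 = 11481535.215
f_stop/f_pass = 16994.4 / 4172.2 = 4.0732
n = 5.7874 -> ceil = 6

6


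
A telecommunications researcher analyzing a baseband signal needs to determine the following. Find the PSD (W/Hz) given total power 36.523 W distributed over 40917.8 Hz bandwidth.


Power spectral density:
PSD = P / BW
    = 36.523 / 40917.8
    = 0.00089259 W/Hz

0.00089259 W/Hz


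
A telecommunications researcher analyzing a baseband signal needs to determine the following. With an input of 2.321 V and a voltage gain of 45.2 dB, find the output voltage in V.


Output voltage from dB gain:
V_out = V_in * 10^(gain_dB / 20)
      = 2.321 * 10^(45.2 / 20)
      = 2.321 * 181.970086
      = 422.3526 V

422.3526 V


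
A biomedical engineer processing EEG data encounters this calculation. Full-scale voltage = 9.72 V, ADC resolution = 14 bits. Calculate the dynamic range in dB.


Dynamic range from full-scale to LSB:
V_min = V_max / 2^bits = 9.72 / 2^14
DR = 20 * log10(V_max / V_min)
   = 20 * log10(2^14)
   = 20 * 14 * log10(2)
   = 84.29 dB

84.29 dB


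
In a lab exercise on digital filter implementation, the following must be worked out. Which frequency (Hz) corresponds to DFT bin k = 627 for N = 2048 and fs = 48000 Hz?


Frequency of DFT bin k:
f_k = k * fs / N
    = 627 * 48000 / 2048
    = 30096000 / 2048
    = 14695.312 Hz

14695.312 Hz


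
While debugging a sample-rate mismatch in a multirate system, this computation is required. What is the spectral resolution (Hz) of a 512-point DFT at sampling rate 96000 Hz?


DFT frequency resolution:
df = fs / N
   = 96000 / 512
   = 187.5 Hz

187.5 Hz


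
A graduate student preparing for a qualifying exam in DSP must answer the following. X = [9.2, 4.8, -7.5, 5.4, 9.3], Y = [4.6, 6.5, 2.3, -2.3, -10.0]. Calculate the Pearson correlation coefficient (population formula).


Pearson correlation coefficient (population):
r = cov(X,Y) / (std(X) * std(Y))
Mean X = 4.24, Mean Y = 0.22
Cov(X,Y) = -10.7628
Std(X) = 6.159416, Std(Y) = 5.894879
r = -0.2964

-0.2964


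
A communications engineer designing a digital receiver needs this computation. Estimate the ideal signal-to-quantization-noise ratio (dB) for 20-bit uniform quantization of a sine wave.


Theoretical SNR for a full-scale sinusoid:
SNR = 6.02 * N + 1.76
    = 6.02 * 20 + 1.76
    = 120.4 + 1.76
    = 122.16 dB

122.16 dB


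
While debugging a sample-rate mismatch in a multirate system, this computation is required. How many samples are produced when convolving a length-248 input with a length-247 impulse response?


Linear convolution output length:
L = N + M - 1
  = 248 + 247 - 1
  = 494 samples

494


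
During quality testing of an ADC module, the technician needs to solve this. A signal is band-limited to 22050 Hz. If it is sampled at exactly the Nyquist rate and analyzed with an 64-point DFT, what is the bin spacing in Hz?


Step 1 — Nyquist sampling rate:
fs = 2 * fmax = 2 * 22050 = 44100 Hz

Step 2 — DFT bin spacing:
df = fs / N = 44100 / 64 = 689.0625 Hz

689.0625 Hz


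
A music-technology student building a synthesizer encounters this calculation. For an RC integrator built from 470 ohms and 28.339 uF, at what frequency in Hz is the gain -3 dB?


Cutoff frequency of a first-order RC filter:
fc = 1 / (2 * pi * R * C)
C = 28.339 uF = 2.8339e-05 F
fc = 1 / (2 * pi * 470 * 2.8339e-05)
   = 1 / 0.083687818557476
   = 11.94917 Hz

11.94917 Hz


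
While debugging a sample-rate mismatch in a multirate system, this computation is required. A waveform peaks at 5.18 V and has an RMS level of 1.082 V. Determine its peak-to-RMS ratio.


Crest factor is the ratio of peak to RMS:
CF = V_peak / V_rms
   = 5.18 / 1.082
   = 4.7874

4.7874


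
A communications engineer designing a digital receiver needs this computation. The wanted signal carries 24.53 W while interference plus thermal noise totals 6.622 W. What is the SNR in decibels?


SNR in decibels:
SNR = 10 * log10(Ps / Pn)
    = 10 * log10(24.53 / 6.622)
    = 10 * log10(3.7043)
    = 10 * 0.5687
    = 5.69 dB

5.69 dB


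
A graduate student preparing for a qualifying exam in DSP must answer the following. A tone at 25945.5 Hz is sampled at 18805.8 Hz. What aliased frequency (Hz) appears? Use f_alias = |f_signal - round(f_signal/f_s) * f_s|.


Compute the nearest integer multiple of fs to the signal:
n = round(25945.5 / 18805.8) = 1
f_alias = |25945.5 - 1 * 18805.8|
        = |25945.5 - 18805.8|
        = 7139.7 Hz

7139.7


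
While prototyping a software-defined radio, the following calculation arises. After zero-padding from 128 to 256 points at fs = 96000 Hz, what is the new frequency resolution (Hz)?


Frequency resolution after zero-padding:
N_padded = 128 * 2 = 256
df = fs / N_padded
   = 96000 / 256
   = 375.0 Hz

375.0 Hz


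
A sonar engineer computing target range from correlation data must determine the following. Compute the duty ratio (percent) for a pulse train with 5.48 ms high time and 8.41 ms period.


Duty cycle as a percentage:
DC = (t_on / T) * 100
   = (5.48 / 8.41) * 100
   = 0.651605 * 100
   = 65.16 %

65.16 %


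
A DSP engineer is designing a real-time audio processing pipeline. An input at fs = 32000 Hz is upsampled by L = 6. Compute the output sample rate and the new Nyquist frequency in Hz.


Step 1 — output sample rate after interpolation by L:
fs_out = L * fs_in = 6 * 32000 = 192000 Hz

Step 2 — Nyquist frequency of the output stream:
f_Nyq = fs_out / 2 = 192000 / 2 = 96000.0 Hz

fs_out = 192000 Hz; f_Nyquist = 96000.0 Hz


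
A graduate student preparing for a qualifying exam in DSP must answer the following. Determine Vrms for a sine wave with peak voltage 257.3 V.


RMS voltage for a sinusoidal waveform:
V_rms = V_peak / sqrt(2)
      = 257.3 / 1.414214
      = 181.939 V

181.939 V


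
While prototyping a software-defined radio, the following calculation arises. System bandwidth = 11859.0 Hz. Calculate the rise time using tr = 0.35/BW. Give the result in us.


Rise time from bandwidth relationship:
tr = 0.35 / BW
   = 0.35 / 11859.0
   = 2.95134497e-05 s
   = 29.5134 us

29.5134 us


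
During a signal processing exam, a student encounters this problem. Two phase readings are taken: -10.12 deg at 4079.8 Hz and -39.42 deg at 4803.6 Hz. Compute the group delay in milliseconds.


Group delay from phase difference:
tau = -d(phi)/d(omega)
d(phi) = -29.3 deg = -0.511381 rad
d(omega) = 2*pi*(4803.6 - 4079.8) = 4547.7695 rad/s
tau = -(-0.511381) / 4547.7695
    = 0.1124 ms

0.1124 ms


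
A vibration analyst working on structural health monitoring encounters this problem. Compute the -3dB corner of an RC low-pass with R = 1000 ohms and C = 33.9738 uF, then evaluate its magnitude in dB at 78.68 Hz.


Step 1 — cutoff frequency:
fc = 1 / (2*pi*R*C)
C = 33.9738 uF = 3.39738e-05 F
fc = 1 / (2*pi*1000*3.39738e-05)
   = 4.68464 Hz

Step 2 — magnitude at f = 78.68 Hz:
|H(f)| = 1 / sqrt(1 + (f/fc)^2)
f/fc = 78.68 / 4.68464 = 16.795314
|H| = 1 / sqrt(1 + 282.082572) = 0.0594352
|H|_dB = 20*log10(0.0594352) = -24.52 dB

fc = 4.68464 Hz; |H(78.68 Hz)| = -24.52 dB


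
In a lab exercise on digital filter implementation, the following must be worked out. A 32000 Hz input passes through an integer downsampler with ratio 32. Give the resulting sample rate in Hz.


Decimation reduces the sample rate:
fs_out = fs_in / M
       = 32000 / 32
       = 1000.0 Hz

1000.0 Hz


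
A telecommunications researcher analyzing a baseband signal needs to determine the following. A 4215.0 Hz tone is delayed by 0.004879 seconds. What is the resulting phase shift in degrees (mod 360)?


Phase shift from frequency and time delay:
phi = 360 * f * t_delay
    = 360 * 4215.0 * 0.004879
    = 7403.39 degrees
    mod 360 = 203.39 degrees

203.39 degrees


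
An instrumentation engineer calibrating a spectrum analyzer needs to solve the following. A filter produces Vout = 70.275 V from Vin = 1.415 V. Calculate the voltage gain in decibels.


Voltage gain in dB:
G = 20 * log10(Vout / Vin)
  = 20 * log10(70.275 / 1.415)
  = 20 * log10(49.664311)
  = 20 * 1.696044
  = 33.92 dB

33.92 dB


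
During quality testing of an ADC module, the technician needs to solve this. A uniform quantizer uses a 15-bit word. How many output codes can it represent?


Number of quantization levels = 2^N
= 2^15
= 32768

32768


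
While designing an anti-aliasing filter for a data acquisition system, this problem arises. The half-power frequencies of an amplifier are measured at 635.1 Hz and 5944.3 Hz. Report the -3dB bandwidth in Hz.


Bandwidth is the difference of -3dB frequencies:
BW = f_high - f_low
   = 5944.3 - 635.1
   = 5309.2 Hz

5309.2 Hz


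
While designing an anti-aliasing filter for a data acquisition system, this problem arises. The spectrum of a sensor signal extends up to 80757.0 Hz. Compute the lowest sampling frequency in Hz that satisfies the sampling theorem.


The Nyquist rate is twice the maximum frequency component.
fs_min = 2 * fmax
      = 2 * 80757.0
      = 161514.0 Hz

161514.0


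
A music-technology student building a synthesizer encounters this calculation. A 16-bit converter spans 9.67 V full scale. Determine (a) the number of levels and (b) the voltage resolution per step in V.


Step 1 — number of quantization levels:
L = 2^N = 2^16 = 65536

Step 2 — LSB step size:
delta = Vfs / L
      = 9.67 / 65536
      = 0.00014755 V

Levels = 65536; step size = 0.00014755 V


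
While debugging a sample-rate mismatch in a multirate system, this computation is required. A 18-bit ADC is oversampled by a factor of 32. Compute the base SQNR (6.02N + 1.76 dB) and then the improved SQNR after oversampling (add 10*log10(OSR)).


Step 1 — baseline SQNR at Nyquist:
SQNR_base = 6.02*N + 1.76
          = 6.02*18 + 1.76
          = 110.12 dB

Step 2 — oversampling processing gain:
G = 10*log10(OSR) = 10*log10(32) = 15.05 dB

Step 3 — total:
SQNR_total = 110.12 + 15.05 = 125.17 dB

Base SQNR = 110.12 dB; oversampled SQNR = 125.17 dB


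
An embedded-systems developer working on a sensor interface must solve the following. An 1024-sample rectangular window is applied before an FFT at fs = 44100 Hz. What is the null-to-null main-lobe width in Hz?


Main lobe width for a rectangular window:
Width = 2 * fs / N
      = 2 * 44100 / 1024
      = 88200 / 1024
      = 86.133 Hz

86.133 Hz


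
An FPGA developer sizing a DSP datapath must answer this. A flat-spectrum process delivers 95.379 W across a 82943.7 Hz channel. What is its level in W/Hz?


Power spectral density:
PSD = P / BW
    = 95.379 / 82943.7
    = 0.00114992 W/Hz

0.00114992 W/Hz


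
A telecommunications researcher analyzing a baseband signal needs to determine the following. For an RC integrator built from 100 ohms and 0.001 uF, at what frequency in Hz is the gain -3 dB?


Cutoff frequency of a first-order RC filter:
fc = 1 / (2 * pi * R * C)
C = 0.001 uF = 1e-09 F
fc = 1 / (2 * pi * 100 * 1e-09)
   = 1 / 6.2831853071796e-07
   = 1591549.430919 Hz

1591549.430919 Hz


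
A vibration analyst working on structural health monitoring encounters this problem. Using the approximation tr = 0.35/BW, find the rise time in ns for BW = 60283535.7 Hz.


Rise time from bandwidth relationship:
tr = 0.35 / BW
   = 0.35 / 60283535.7
   = 5.805897015e-09 s
   = 5.8059 ns

5.8059 ns


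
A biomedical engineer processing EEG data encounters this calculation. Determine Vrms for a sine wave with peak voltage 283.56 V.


RMS voltage for a sinusoidal waveform:
V_rms = V_peak / sqrt(2)
      = 283.56 / 1.414214
      = 200.507 V

200.507 V


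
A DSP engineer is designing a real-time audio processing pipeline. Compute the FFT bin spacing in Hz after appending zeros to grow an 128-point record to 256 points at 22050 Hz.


Frequency resolution after zero-padding:
N_padded = 128 * 2 = 256
df = fs / N_padded
   = 22050 / 256
   = 86.1328 Hz

86.1328 Hz


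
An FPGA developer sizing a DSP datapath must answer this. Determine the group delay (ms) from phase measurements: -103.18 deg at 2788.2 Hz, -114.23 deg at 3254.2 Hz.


Group delay from phase difference:
tau = -d(phi)/d(omega)
d(phi) = -11.05 deg = -0.192859 rad
d(omega) = 2*pi*(3254.2 - 2788.2) = 2927.9644 rad/s
tau = -(-0.192859) / 2927.9644
    = 0.0659 ms

0.0659 ms


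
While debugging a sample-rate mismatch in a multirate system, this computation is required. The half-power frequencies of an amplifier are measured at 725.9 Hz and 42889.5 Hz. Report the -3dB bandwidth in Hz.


Bandwidth is the difference of -3dB frequencies:
BW = f_high - f_low
   = 42889.5 - 725.9
   = 42163.6 Hz

42163.6 Hz


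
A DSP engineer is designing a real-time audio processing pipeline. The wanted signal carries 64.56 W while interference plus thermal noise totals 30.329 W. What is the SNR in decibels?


SNR in decibels:
SNR = 10 * log10(Ps / Pn)
    = 10 * log10(64.56 / 30.329)
    = 10 * log10(2.1287)
    = 10 * 0.3281
    = 3.28 dB

3.28 dB


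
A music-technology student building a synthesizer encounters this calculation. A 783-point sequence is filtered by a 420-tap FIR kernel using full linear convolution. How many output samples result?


Linear convolution output length:
L = N + M - 1
  = 783 + 420 - 1
  = 1202 samples

1202


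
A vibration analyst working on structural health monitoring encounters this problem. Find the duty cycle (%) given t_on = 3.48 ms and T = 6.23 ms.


Duty cycle as a percentage:
DC = (t_on / T) * 100
   = (3.48 / 6.23) * 100
   = 0.558587 * 100
   = 55.86 %

55.86 %


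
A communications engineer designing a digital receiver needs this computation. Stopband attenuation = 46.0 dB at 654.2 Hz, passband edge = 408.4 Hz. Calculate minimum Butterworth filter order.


Butterworth filter order formula:
n = log10(10^(A/10) - 1) / (2 * log10(f_stop/f_pass))
10^(46.0/10) - 1 = 39809.7171
f_stop/f_pass = 654.2 / 408.4 = 1.6019
n = 11.2401 -> ceil = 12

12


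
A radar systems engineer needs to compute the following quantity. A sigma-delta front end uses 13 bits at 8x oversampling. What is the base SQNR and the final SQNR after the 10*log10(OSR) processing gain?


Step 1 — baseline SQNR at Nyquist:
SQNR_base = 6.02*N + 1.76
          = 6.02*13 + 1.76
          = 80.02 dB

Step 2 — oversampling processing gain:
G = 10*log10(OSR) = 10*log10(8) = 9.03 dB

Step 3 — total:
SQNR_total = 80.02 + 9.03 = 89.05 dB

Base SQNR = 80.02 dB; oversampled SQNR = 89.05 dB


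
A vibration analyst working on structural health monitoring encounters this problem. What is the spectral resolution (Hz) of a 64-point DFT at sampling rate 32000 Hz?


DFT frequency resolution:
df = fs / N
   = 32000 / 64
   = 500.0 Hz

500.0 Hz


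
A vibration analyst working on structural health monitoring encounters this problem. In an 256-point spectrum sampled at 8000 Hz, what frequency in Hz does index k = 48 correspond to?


Frequency of DFT bin k:
f_k = k * fs / N
    = 48 * 8000 / 256
    = 384000 / 256
    = 1500.0 Hz

1500.0 Hz


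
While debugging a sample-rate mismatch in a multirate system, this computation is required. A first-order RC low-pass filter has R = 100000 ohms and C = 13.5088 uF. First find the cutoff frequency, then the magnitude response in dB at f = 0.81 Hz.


Step 1 — cutoff frequency:
fc = 1 / (2*pi*R*C)
C = 13.5088 uF = 1.35088e-05 F
fc = 1 / (2*pi*100000*1.35088e-05)
   = 0.117816 Hz

Step 2 — magnitude at f = 0.81 Hz:
|H(f)| = 1 / sqrt(1 + (f/fc)^2)
f/fc = 0.81 / 0.117816 = 6.875127
|H| = 1 / sqrt(1 + 47.267371) = 0.1439372
|H|_dB = 20*log10(0.1439372) = -16.84 dB

fc = 0.117816 Hz; |H(0.81 Hz)| = -16.84 dB


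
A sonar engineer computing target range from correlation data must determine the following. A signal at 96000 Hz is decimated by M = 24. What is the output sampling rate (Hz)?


Decimation reduces the sample rate:
fs_out = fs_in / M
       = 96000 / 24
       = 4000.0 Hz

4000.0 Hz


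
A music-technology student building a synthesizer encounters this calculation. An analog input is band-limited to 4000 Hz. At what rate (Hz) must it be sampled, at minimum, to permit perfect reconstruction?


The Nyquist rate is twice the maximum frequency component.
fs_min = 2 * fmax
      = 2 * 4000
      = 8000 Hz

8000


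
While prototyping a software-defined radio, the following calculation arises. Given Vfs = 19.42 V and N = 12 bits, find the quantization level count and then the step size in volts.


Step 1 — number of quantization levels:
L = 2^N = 2^12 = 4096

Step 2 — LSB step size:
delta = Vfs / L
      = 19.42 / 4096
      = 0.00474121 V

Levels = 4096; step size = 0.00474121 V


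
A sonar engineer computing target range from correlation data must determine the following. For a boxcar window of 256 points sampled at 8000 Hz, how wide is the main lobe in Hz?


Main lobe width for a rectangular window:
Width = 2 * fs / N
      = 2 * 8000 / 256
      = 16000 / 256
      = 62.5 Hz

62.5 Hz


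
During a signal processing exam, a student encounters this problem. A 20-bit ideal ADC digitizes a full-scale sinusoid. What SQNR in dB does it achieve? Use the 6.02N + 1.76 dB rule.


Theoretical SNR for a full-scale sinusoid:
SNR = 6.02 * N + 1.76
    = 6.02 * 20 + 1.76
    = 120.4 + 1.76
    = 122.16 dB

122.16 dB


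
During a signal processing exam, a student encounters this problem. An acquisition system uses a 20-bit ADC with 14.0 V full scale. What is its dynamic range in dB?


Dynamic range from full-scale to LSB:
V_min = V_max / 2^bits = 14.0 / 2^20
DR = 20 * log10(V_max / V_min)
   = 20 * log10(2^20)
   = 20 * 20 * log10(2)
   = 120.41 dB

120.41 dB


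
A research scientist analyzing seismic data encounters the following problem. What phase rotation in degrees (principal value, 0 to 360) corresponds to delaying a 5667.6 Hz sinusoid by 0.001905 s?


Phase shift from frequency and time delay:
phi = 360 * f * t_delay
    = 360 * 5667.6 * 0.001905
    = 3886.84 degrees
    mod 360 = 286.84 degrees

286.84 degrees


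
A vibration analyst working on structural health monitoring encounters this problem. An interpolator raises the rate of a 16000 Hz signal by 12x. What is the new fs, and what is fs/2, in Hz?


Step 1 — output sample rate after interpolation by L:
fs_out = L * fs_in = 12 * 16000 = 192000 Hz

Step 2 — Nyquist frequency of the output stream:
f_Nyq = fs_out / 2 = 192000 / 2 = 96000.0 Hz

fs_out = 192000 Hz; f_Nyquist = 96000.0 Hz


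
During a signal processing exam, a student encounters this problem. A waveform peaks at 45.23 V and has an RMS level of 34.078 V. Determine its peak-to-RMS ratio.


Crest factor is the ratio of peak to RMS:
CF = V_peak / V_rms
   = 45.23 / 34.078
   = 1.3272

1.3272


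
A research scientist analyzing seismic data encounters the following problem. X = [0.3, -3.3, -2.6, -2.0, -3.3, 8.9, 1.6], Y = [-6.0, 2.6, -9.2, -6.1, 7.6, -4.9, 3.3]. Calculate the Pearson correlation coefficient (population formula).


Pearson correlation coefficient (population):
r = cov(X,Y) / (std(X) * std(Y))
Mean X = -0.0571, Mean Y = -1.8143
Cov(X,Y) = -5.485102
Std(X) = 4.042226, Std(Y) = 5.784568
r = -0.2346

-0.2346


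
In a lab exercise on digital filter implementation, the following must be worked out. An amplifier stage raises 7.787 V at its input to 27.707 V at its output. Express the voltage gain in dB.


Voltage gain in dB:
G = 20 * log10(Vout / Vin)
  = 20 * log10(27.707 / 7.787)
  = 20 * log10(3.55811)
  = 20 * 0.551219
  = 11.02 dB

11.02 dB


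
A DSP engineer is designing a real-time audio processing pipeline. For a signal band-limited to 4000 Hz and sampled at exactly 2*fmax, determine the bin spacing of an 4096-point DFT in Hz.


Step 1 — Nyquist sampling rate:
fs = 2 * fmax = 2 * 4000 = 8000 Hz

Step 2 — DFT bin spacing:
df = fs / N = 8000 / 4096 = 1.9531 Hz

1.9531 Hz


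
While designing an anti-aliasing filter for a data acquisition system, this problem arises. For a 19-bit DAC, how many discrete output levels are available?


Number of quantization levels = 2^N
= 2^19
= 524288

524288


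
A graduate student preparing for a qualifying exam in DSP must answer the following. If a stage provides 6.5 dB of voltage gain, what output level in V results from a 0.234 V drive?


Output voltage from dB gain:
V_out = V_in * 10^(gain_dB / 20)
      = 0.234 * 10^(6.5 / 20)
      = 0.234 * 2.113489
      = 0.4946 V

0.4946 V


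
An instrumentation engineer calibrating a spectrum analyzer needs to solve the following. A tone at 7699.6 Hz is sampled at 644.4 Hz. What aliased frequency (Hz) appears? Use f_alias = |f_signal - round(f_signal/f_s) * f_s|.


Compute the nearest integer multiple of fs to the signal:
n = round(7699.6 / 644.4) = 12
f_alias = |7699.6 - 12 * 644.4|
        = |7699.6 - 7732.8|
        = 33.2 Hz

33.2


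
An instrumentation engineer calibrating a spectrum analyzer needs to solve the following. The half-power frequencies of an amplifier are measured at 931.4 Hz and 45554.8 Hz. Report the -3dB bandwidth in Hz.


Bandwidth is the difference of -3dB frequencies:
BW = f_high - f_low
   = 45554.8 - 931.4
   = 44623.4 Hz

44623.4 Hz


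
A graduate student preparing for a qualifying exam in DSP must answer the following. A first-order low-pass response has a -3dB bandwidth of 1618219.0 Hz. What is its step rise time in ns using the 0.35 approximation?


Rise time from bandwidth relationship:
tr = 0.35 / BW
   = 0.35 / 1618219.0
   = 2.162871651e-07 s
   = 216.2872 ns

216.2872 ns


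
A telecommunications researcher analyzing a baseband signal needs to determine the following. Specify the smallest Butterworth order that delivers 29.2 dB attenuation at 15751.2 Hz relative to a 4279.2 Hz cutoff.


Butterworth filter order formula:
n = log10(10^(A/10) - 1) / (2 * log10(f_stop/f_pass))
10^(29.2/10) - 1 = 830.7638
f_stop/f_pass = 15751.2 / 4279.2 = 3.6809
n = 2.5793 -> ceil = 3

3


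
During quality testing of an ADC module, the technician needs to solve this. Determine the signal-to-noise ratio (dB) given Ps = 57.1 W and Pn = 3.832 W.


SNR in decibels:
SNR = 10 * log10(Ps / Pn)
    = 10 * log10(57.1 / 3.832)
    = 10 * log10(14.9008)
    = 10 * 1.1732
    = 11.73 dB

11.73 dB


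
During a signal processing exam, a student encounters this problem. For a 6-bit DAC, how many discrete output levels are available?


Number of quantization levels = 2^N
= 2^6
= 64

64


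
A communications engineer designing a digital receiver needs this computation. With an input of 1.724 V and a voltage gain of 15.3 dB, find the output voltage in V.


Output voltage from dB gain:
V_out = V_in * 10^(gain_dB / 20)
      = 1.724 * 10^(15.3 / 20)
      = 1.724 * 5.821032
      = 10.0355 V

10.0355 V


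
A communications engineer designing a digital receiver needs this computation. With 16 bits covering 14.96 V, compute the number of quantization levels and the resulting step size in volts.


Step 1 — number of quantization levels:
L = 2^N = 2^16 = 65536

Step 2 — LSB step size:
delta = Vfs / L
      = 14.96 / 65536
      = 0.00022827 V

Levels = 65536; step size = 0.00022827 V


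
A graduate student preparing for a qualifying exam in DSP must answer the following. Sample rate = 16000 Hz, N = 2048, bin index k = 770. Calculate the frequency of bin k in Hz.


Frequency of DFT bin k:
f_k = k * fs / N
    = 770 * 16000 / 2048
    = 12320000 / 2048
    = 6015.625 Hz

6015.625 Hz


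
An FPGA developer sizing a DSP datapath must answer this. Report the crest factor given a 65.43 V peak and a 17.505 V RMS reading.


Crest factor is the ratio of peak to RMS:
CF = V_peak / V_rms
   = 65.43 / 17.505
   = 3.7378

3.7378


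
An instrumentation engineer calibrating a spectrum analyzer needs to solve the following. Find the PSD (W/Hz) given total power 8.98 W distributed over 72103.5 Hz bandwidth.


Power spectral density:
PSD = P / BW
    = 8.98 / 72103.5
    = 0.00012454 W/Hz

0.00012454 W/Hz


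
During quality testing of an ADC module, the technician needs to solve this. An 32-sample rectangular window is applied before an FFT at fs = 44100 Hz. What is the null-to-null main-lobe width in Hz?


Main lobe width for a rectangular window:
Width = 2 * fs / N
      = 2 * 44100 / 32
      = 88200 / 32
      = 2756.25 Hz

2756.25 Hz


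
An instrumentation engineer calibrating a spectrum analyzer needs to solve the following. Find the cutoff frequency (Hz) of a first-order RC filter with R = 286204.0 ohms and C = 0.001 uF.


Cutoff frequency of a first-order RC filter:
fc = 1 / (2 * pi * R * C)
C = 0.001 uF = 1e-09 F
fc = 1 / (2 * pi * 286204.0 * 1e-09)
   = 1 / 0.001798272767656
   = 556.089164 Hz

556.089164 Hz


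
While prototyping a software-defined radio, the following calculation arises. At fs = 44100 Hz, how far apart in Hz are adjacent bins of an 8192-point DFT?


DFT frequency resolution:
df = fs / N
   = 44100 / 8192
   = 5.3833 Hz

5.3833 Hz


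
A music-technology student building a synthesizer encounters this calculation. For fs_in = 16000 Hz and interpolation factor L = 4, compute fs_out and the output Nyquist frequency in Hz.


Step 1 — output sample rate after interpolation by L:
fs_out = L * fs_in = 4 * 16000 = 64000 Hz

Step 2 — Nyquist frequency of the output stream:
f_Nyq = fs_out / 2 = 64000 / 2 = 32000.0 Hz

fs_out = 64000 Hz; f_Nyquist = 32000.0 Hz


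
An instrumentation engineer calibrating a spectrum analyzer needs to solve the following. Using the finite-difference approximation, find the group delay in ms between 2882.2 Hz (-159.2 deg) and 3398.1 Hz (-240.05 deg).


Group delay from phase difference:
tau = -d(phi)/d(omega)
d(phi) = -80.85 deg = -1.411099 rad
d(omega) = 2*pi*(3398.1 - 2882.2) = 3241.4953 rad/s
tau = -(-1.411099) / 3241.4953
    = 0.4353 ms

0.4353 ms


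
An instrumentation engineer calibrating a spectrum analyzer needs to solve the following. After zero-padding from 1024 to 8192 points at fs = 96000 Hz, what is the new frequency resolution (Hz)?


Frequency resolution after zero-padding:
N_padded = 1024 * 8 = 8192
df = fs / N_padded
   = 96000 / 8192
   = 11.7188 Hz

11.7188 Hz


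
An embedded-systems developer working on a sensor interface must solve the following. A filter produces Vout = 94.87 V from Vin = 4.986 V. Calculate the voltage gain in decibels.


Voltage gain in dB:
G = 20 * log10(Vout / Vin)
  = 20 * log10(94.87 / 4.986)
  = 20 * log10(19.027276)
  = 20 * 1.279377
  = 25.59 dB

25.59 dB


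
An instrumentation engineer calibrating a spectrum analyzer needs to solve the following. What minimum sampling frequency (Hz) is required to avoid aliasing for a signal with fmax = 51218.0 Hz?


The Nyquist rate is twice the maximum frequency component.
fs_min = 2 * fmax
      = 2 * 51218.0
      = 102436.0 Hz

102436.0


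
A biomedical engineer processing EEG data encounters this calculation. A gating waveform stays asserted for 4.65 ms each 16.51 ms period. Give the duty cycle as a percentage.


Duty cycle as a percentage:
DC = (t_on / T) * 100
   = (4.65 / 16.51) * 100
   = 0.281647 * 100
   = 28.16 %

28.16 %


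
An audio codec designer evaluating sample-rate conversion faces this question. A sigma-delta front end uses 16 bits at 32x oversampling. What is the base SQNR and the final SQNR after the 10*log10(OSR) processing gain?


Step 1 — baseline SQNR at Nyquist:
SQNR_base = 6.02*N + 1.76
          = 6.02*16 + 1.76
          = 98.08 dB

Step 2 — oversampling processing gain:
G = 10*log10(OSR) = 10*log10(32) = 15.05 dB

Step 3 — total:
SQNR_total = 98.08 + 15.05 = 113.13 dB

Base SQNR = 98.08 dB; oversampled SQNR = 113.13 dB


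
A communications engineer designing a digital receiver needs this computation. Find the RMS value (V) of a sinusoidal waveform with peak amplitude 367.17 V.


RMS voltage for a sinusoidal waveform:
V_rms = V_peak / sqrt(2)
      = 367.17 / 1.414214
      = 259.628 V

259.628 V


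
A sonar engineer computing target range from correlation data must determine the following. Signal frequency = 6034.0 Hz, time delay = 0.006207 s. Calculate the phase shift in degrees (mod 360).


Phase shift from frequency and time delay:
phi = 360 * f * t_delay
    = 360 * 6034.0 * 0.006207
    = 13483.09 degrees
    mod 360 = 163.09 degrees

163.09 degrees


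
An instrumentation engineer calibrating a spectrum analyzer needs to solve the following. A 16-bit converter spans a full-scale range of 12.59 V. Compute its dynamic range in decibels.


Dynamic range from full-scale to LSB:
V_min = V_max / 2^bits = 12.59 / 2^16
DR = 20 * log10(V_max / V_min)
   = 20 * log10(2^16)
   = 20 * 16 * log10(2)
   = 96.33 dB

96.33 dB


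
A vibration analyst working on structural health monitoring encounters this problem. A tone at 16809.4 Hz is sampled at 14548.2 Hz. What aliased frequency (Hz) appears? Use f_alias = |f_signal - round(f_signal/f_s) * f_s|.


Compute the nearest integer multiple of fs to the signal:
n = round(16809.4 / 14548.2) = 1
f_alias = |16809.4 - 1 * 14548.2|
        = |16809.4 - 14548.2|
        = 2261.2 Hz

2261.2


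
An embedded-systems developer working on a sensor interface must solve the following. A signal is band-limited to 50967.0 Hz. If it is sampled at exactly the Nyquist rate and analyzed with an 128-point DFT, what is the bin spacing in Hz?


Step 1 — Nyquist sampling rate:
fs = 2 * fmax = 2 * 50967.0 = 101934.0 Hz

Step 2 — DFT bin spacing:
df = fs / N = 101934.0 / 128 = 796.3594 Hz

796.3594 Hz


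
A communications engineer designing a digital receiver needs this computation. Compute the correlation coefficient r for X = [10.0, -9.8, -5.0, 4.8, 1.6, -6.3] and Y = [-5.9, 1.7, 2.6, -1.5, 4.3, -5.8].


Pearson correlation coefficient (population):
r = cov(X,Y) / (std(X) * std(Y))
Mean X = -0.7833, Mean Y = -0.7667
Cov(X,Y) = -9.340556
Std(X) = 6.863531, Std(Y) = 3.985669
r = -0.3414

-0.3414


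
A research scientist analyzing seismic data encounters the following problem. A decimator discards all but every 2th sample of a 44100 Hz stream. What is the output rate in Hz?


Decimation reduces the sample rate:
fs_out = fs_in / M
       = 44100 / 2
       = 22050.0 Hz

22050.0 Hz


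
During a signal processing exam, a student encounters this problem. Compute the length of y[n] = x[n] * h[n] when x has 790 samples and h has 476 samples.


Linear convolution output length:
L = N + M - 1
  = 790 + 476 - 1
  = 1265 samples

1265


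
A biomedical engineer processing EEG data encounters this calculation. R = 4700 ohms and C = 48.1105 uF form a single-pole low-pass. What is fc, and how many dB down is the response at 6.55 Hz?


Step 1 — cutoff frequency:
fc = 1 / (2*pi*R*C)
C = 48.1105 uF = 4.81105e-05 F
fc = 1 / (2*pi*4700*4.81105e-05)
   = 0.703854 Hz

Step 2 — magnitude at f = 6.55 Hz:
|H(f)| = 1 / sqrt(1 + (f/fc)^2)
f/fc = 6.55 / 0.703854 = 9.305907
|H| = 1 / sqrt(1 + 86.599905) = 0.1068435
|H|_dB = 20*log10(0.1068435) = -19.43 dB

fc = 0.703854 Hz; |H(6.55 Hz)| = -19.43 dB


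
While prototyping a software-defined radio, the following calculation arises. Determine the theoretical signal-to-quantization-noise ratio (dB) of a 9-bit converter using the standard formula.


Theoretical SNR for a full-scale sinusoid:
SNR = 6.02 * N + 1.76
    = 6.02 * 9 + 1.76
    = 54.18 + 1.76
    = 55.94 dB

55.94 dB


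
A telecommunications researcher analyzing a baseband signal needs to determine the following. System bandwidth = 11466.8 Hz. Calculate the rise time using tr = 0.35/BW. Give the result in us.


Rise time from bandwidth relationship:
tr = 0.35 / BW
   = 0.35 / 11466.8
   = 3.05229009e-05 s
   = 30.5229 us

30.5229 us


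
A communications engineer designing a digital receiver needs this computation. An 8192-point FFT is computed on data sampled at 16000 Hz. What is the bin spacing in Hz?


DFT frequency resolution:
df = fs / N
   = 16000 / 8192
   = 1.9531 Hz

1.9531 Hz


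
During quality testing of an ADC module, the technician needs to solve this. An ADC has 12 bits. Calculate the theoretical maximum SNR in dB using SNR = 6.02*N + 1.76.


Theoretical SNR for a full-scale sinusoid:
SNR = 6.02 * N + 1.76
    = 6.02 * 12 + 1.76
    = 72.24 + 1.76
    = 74.0 dB

74.0 dB


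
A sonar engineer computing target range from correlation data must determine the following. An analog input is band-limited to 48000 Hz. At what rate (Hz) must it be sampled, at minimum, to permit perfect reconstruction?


The Nyquist rate is twice the maximum frequency component.
fs_min = 2 * fmax
      = 2 * 48000
      = 96000 Hz

96000


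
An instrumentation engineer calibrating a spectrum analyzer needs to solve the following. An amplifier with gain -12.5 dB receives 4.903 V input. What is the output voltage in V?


Output voltage from dB gain:
V_out = V_in * 10^(gain_dB / 20)
      = 4.903 * 10^(-12.5 / 20)
      = 4.903 * 0.237137
      = 1.1627 V

1.1627 V


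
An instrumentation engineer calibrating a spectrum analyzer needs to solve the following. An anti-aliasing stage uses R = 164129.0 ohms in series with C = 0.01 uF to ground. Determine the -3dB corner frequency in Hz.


Cutoff frequency of a first-order RC filter:
fc = 1 / (2 * pi * R * C)
C = 0.01 uF = 1e-08 F
fc = 1 / (2 * pi * 164129.0 * 1e-08)
   = 1 / 0.010312529212821
   = 96.969422 Hz

96.969422 Hz


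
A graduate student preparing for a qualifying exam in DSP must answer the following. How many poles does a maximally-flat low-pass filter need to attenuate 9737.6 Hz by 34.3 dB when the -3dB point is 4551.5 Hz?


Butterworth filter order formula:
n = log10(10^(A/10) - 1) / (2 * log10(f_stop/f_pass))
10^(34.3/10) - 1 = 2690.5348
f_stop/f_pass = 9737.6 / 4551.5 = 2.1394
n = 5.192 -> ceil = 6

6


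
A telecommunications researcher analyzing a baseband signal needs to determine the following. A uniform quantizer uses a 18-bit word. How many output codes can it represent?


Number of quantization levels = 2^N
= 2^18
= 262144

262144


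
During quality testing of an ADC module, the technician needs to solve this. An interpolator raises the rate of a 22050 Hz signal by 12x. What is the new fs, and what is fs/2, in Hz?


Step 1 — output sample rate after interpolation by L:
fs_out = L * fs_in = 12 * 22050 = 264600 Hz

Step 2 — Nyquist frequency of the output stream:
f_Nyq = fs_out / 2 = 264600 / 2 = 132300.0 Hz

fs_out = 264600 Hz; f_Nyquist = 132300.0 Hz


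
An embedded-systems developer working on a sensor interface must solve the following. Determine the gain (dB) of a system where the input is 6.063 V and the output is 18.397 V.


Voltage gain in dB:
G = 20 * log10(Vout / Vin)
  = 20 * log10(18.397 / 6.063)
  = 20 * log10(3.034306)
  = 20 * 0.482059
  = 9.64 dB

9.64 dB


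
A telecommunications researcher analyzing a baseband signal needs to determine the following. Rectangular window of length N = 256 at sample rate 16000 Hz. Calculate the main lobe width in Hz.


Main lobe width for a rectangular window:
Width = 2 * fs / N
      = 2 * 16000 / 256
      = 32000 / 256
      = 125.0 Hz

125.0 Hz


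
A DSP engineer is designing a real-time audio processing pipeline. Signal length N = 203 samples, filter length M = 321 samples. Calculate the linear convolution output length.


Linear convolution output length:
L = N + M - 1
  = 203 + 321 - 1
  = 523 samples

523


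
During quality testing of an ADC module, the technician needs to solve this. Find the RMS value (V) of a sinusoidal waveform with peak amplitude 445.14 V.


RMS voltage for a sinusoidal waveform:
V_rms = V_peak / sqrt(2)
      = 445.14 / 1.414214
      = 314.762 V

314.762 V


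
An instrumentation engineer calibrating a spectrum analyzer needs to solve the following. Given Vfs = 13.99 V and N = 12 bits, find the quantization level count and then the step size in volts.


Step 1 — number of quantization levels:
L = 2^N = 2^12 = 4096

Step 2 — LSB step size:
delta = Vfs / L
      = 13.99 / 4096
      = 0.00341553 V

Levels = 4096; step size = 0.00341553 V


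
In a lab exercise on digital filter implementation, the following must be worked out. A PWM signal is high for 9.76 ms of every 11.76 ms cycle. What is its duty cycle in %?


Duty cycle as a percentage:
DC = (t_on / T) * 100
   = (9.76 / 11.76) * 100
   = 0.829932 * 100
   = 82.99 %

82.99 %


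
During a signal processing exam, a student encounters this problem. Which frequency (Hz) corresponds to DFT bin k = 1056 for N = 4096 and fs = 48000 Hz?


Frequency of DFT bin k:
f_k = k * fs / N
    = 1056 * 48000 / 4096
    = 50688000 / 4096
    = 12375.0 Hz

12375.0 Hz


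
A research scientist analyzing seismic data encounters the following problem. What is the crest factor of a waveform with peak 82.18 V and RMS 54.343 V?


Crest factor is the ratio of peak to RMS:
CF = V_peak / V_rms
   = 82.18 / 54.343
   = 1.5122

1.5122


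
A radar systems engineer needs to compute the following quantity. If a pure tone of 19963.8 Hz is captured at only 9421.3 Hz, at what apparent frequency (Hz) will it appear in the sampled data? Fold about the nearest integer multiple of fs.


Compute the nearest integer multiple of fs to the signal:
n = round(19963.8 / 9421.3) = 2
f_alias = |19963.8 - 2 * 9421.3|
        = |19963.8 - 18842.6|
        = 1121.2 Hz

1121.2


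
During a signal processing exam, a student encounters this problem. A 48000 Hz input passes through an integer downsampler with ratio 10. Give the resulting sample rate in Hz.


Decimation reduces the sample rate:
fs_out = fs_in / M
       = 48000 / 10
       = 4800.0 Hz

4800.0 Hz


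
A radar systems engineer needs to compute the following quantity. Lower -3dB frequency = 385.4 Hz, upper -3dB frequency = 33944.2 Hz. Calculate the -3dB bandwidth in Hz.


Bandwidth is the difference of -3dB frequencies:
BW = f_high - f_low
   = 33944.2 - 385.4
   = 33558.8 Hz

33558.8 Hz


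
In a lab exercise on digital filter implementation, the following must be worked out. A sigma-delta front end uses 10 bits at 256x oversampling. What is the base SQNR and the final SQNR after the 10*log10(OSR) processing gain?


Step 1 — baseline SQNR at Nyquist:
SQNR_base = 6.02*N + 1.76
          = 6.02*10 + 1.76
          = 61.96 dB

Step 2 — oversampling processing gain:
G = 10*log10(OSR) = 10*log10(256) = 24.08 dB

Step 3 — total:
SQNR_total = 61.96 + 24.08 = 86.04 dB

Base SQNR = 61.96 dB; oversampled SQNR = 86.04 dB
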